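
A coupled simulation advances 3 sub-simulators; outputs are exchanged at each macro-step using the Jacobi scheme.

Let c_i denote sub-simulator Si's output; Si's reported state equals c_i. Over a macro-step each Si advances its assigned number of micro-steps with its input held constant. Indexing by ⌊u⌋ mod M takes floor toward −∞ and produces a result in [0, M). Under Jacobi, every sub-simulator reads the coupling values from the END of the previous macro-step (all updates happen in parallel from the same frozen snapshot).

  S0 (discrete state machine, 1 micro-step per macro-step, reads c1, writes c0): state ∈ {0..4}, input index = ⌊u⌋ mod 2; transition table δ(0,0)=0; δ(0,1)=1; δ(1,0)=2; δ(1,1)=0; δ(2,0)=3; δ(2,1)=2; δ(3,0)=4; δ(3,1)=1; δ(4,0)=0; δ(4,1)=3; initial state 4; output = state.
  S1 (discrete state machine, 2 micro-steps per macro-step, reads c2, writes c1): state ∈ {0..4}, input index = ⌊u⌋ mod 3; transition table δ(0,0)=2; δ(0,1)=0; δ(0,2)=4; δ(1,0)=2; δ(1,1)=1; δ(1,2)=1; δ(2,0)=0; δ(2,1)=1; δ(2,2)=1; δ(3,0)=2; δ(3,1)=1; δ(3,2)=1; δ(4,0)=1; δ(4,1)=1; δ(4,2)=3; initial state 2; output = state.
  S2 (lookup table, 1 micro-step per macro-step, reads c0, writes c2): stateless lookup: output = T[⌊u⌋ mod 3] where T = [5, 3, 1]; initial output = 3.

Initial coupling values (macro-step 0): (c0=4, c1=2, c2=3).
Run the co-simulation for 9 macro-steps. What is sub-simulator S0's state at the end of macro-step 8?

macro 1: S0 reads c1=2 → after 1×micro: 0; S1 reads c2=3 → after 2×micro: 2; S2 reads c0=4 → after 1×micro: 3 ⇒ (c0=0, c1=2, c2=3)
macro 2: S0 reads c1=2 → after 1×micro: 0; S1 reads c2=3 → after 2×micro: 2; S2 reads c0=0 → after 1×micro: 5 ⇒ (c0=0, c1=2, c2=5)
macro 3: S0 reads c1=2 → after 1×micro: 0; S1 reads c2=5 → after 2×micro: 1; S2 reads c0=0 → after 1×micro: 5 ⇒ (c0=0, c1=1, c2=5)
macro 4: S0 reads c1=1 → after 1×micro: 1; S1 reads c2=5 → after 2×micro: 1; S2 reads c0=0 → after 1×micro: 5 ⇒ (c0=1, c1=1, c2=5)
macro 5: S0 reads c1=1 → after 1×micro: 0; S1 reads c2=5 → after 2×micro: 1; S2 reads c0=1 → after 1×micro: 3 ⇒ (c0=0, c1=1, c2=3)
macro 6: S0 reads c1=1 → after 1×micro: 1; S1 reads c2=3 → after 2×micro: 0; S2 reads c0=0 → after 1×micro: 5 ⇒ (c0=1, c1=0, c2=5)
macro 7: S0 reads c1=0 → after 1×micro: 2; S1 reads c2=5 → after 2×micro: 3; S2 reads c0=1 → after 1×micro: 3 ⇒ (c0=2, c1=3, c2=3)
macro 8: S0 reads c1=3 → after 1×micro: 2; S1 reads c2=3 → after 2×micro: 0; S2 reads c0=2 → after 1×micro: 1 ⇒ (c0=2, c1=0, c2=1)
macro 9: S0 reads c1=0 → after 1×micro: 3; S1 reads c2=1 → after 2×micro: 0; S2 reads c0=2 → after 1×micro: 1 ⇒ (c0=3, c1=0, c2=1)

S0 state at macro-step 8 = 2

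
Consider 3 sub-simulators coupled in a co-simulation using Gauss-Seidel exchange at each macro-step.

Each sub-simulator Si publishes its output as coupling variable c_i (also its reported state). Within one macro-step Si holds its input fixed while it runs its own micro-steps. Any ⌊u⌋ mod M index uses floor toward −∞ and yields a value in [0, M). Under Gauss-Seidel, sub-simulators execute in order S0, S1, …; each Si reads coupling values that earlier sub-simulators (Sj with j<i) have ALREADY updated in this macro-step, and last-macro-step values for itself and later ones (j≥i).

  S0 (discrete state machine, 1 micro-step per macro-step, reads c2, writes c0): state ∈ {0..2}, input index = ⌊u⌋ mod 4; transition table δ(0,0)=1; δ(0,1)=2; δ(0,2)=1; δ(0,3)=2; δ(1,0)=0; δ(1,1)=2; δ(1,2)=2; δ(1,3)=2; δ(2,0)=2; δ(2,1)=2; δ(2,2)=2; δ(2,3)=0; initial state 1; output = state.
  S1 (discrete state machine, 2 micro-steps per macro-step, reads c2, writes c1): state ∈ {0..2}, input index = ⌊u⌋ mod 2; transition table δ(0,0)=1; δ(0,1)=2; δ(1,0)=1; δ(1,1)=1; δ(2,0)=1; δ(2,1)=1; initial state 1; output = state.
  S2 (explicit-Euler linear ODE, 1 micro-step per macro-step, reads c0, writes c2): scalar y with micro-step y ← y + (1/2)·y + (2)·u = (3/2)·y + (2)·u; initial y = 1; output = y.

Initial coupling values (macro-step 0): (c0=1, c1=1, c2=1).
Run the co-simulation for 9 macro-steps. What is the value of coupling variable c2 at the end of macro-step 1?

c2 at macro-step 1 = 11/2

macro 1: S0 reads c2=1 → after 1×micro: 2; S1 reads c2=1 → after 2×micro: 1; S2 reads c0=2 → after 1×micro: 11/2 ⇒ (c0=2, c1=1, c2=11/2)
macro 2: S0 reads c2=11/2 → after 1×micro: 2; S1 reads c2=11/2 → after 2×micro: 1; S2 reads c0=2 → after 1×micro: 49/4 ⇒ (c0=2, c1=1, c2=49/4)
macro 3: S0 reads c2=49/4 → after 1×micro: 2; S1 reads c2=49/4 → after 2×micro: 1; S2 reads c0=2 → after 1×micro: 179/8 ⇒ (c0=2, c1=1, c2=179/8)
macro 4: S0 reads c2=179/8 → after 1×micro: 2; S1 reads c2=179/8 → after 2×micro: 1; S2 reads c0=2 → after 1×micro: 601/16 ⇒ (c0=2, c1=1, c2=601/16)
macro 5: S0 reads c2=601/16 → after 1×micro: 2; S1 reads c2=601/16 → after 2×micro: 1; S2 reads c0=2 → after 1×micro: 1931/32 ⇒ (c0=2, c1=1, c2=1931/32)
macro 6: S0 reads c2=1931/32 → after 1×micro: 2; S1 reads c2=1931/32 → after 2×micro: 1; S2 reads c0=2 → after 1×micro: 6049/64 ⇒ (c0=2, c1=1, c2=6049/64)
macro 7: S0 reads c2=6049/64 → after 1×micro: 2; S1 reads c2=6049/64 → after 2×micro: 1; S2 reads c0=2 → after 1×micro: 18659/128 ⇒ (c0=2, c1=1, c2=18659/128)
macro 8: S0 reads c2=18659/128 → after 1×micro: 2; S1 reads c2=18659/128 → after 2×micro: 1; S2 reads c0=2 → after 1×micro: 57001/256 ⇒ (c0=2, c1=1, c2=57001/256)
macro 9: S0 reads c2=57001/256 → after 1×micro: 2; S1 reads c2=57001/256 → after 2×micro: 1; S2 reads c0=2 → after 1×micro: 173051/512 ⇒ (c0=2, c1=1, c2=173051/512)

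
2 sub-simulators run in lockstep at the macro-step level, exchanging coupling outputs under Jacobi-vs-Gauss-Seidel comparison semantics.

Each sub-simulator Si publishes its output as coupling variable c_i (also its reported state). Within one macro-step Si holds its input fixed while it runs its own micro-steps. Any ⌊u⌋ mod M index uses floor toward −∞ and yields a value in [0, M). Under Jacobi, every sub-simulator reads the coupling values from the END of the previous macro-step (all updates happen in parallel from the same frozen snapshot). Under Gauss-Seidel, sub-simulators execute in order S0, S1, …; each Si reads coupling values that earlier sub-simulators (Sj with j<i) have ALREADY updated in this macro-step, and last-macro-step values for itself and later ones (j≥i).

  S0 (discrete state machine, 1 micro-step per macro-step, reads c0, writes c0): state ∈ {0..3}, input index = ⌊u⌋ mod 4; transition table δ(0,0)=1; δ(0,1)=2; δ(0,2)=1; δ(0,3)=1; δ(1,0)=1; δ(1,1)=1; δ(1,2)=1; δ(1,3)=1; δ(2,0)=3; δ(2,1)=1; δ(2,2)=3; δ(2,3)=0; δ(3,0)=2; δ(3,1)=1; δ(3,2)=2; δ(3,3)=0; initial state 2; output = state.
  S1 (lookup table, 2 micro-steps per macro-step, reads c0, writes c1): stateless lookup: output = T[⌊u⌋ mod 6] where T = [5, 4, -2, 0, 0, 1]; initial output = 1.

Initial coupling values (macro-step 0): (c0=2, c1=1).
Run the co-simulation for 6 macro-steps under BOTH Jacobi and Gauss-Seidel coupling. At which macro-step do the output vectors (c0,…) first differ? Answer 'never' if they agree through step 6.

first divergence at macro-step: 1

[Jacobi] macro 1: S0 reads c0=2 → after 1×micro: 3; S1 reads c0=2 → after 2×micro: -2 ⇒ (c0=3, c1=-2)
[Jacobi] macro 2: S0 reads c0=3 → after 1×micro: 0; S1 reads c0=3 → after 2×micro: 0 ⇒ (c0=0, c1=0)
[Jacobi] macro 3: S0 reads c0=0 → after 1×micro: 1; S1 reads c0=0 → after 2×micro: 5 ⇒ (c0=1, c1=5)
[Jacobi] macro 4: S0 reads c0=1 → after 1×micro: 1; S1 reads c0=1 → after 2×micro: 4 ⇒ (c0=1, c1=4)
[Jacobi] macro 5: S0 reads c0=1 → after 1×micro: 1; S1 reads c0=1 → after 2×micro: 4 ⇒ (c0=1, c1=4)
[Jacobi] macro 6: S0 reads c0=1 → after 1×micro: 1; S1 reads c0=1 → after 2×micro: 4 ⇒ (c0=1, c1=4)
[Gauss-Seidel] macro 1: S0 reads c0=2 → after 1×micro: 3; S1 reads c0=3 → after 2×micro: 0 ⇒ (c0=3, c1=0)
[Gauss-Seidel] macro 2: S0 reads c0=3 → after 1×micro: 0; S1 reads c0=0 → after 2×micro: 5 ⇒ (c0=0, c1=5)
[Gauss-Seidel] macro 3: S0 reads c0=0 → after 1×micro: 1; S1 reads c0=1 → after 2×micro: 4 ⇒ (c0=1, c1=4)
[Gauss-Seidel] macro 4: S0 reads c0=1 → after 1×micro: 1; S1 reads c0=1 → after 2×micro: 4 ⇒ (c0=1, c1=4)
[Gauss-Seidel] macro 5: S0 reads c0=1 → after 1×micro: 1; S1 reads c0=1 → after 2×micro: 4 ⇒ (c0=1, c1=4)
[Gauss-Seidel] macro 6: S0 reads c0=1 → after 1×micro: 1; S1 reads c0=1 → after 2×micro: 4 ⇒ (c0=1, c1=4)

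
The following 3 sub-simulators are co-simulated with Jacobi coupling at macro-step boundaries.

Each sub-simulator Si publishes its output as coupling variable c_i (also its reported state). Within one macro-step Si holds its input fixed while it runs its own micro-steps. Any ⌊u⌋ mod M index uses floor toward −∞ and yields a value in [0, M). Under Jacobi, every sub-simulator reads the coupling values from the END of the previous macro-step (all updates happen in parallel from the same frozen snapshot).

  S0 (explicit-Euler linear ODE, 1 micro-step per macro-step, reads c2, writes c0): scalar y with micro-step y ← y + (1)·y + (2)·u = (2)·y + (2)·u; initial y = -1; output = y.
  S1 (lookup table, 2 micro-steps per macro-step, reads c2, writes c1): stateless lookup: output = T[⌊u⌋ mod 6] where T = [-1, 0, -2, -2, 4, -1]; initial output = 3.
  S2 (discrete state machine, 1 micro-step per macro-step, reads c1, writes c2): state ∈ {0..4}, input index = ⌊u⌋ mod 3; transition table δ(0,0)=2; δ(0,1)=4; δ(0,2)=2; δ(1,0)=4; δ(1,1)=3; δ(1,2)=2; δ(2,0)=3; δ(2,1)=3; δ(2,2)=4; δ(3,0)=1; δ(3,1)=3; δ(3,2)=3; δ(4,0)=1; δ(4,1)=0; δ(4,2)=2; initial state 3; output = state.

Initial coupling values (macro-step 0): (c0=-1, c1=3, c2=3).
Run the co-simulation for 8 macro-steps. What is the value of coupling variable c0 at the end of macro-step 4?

macro 1: S0 reads c2=3 → after 1×micro: 4; S1 reads c2=3 → after 2×micro: -2; S2 reads c1=3 → after 1×micro: 1 ⇒ (c0=4, c1=-2, c2=1)
macro 2: S0 reads c2=1 → after 1×micro: 10; S1 reads c2=1 → after 2×micro: 0; S2 reads c1=-2 → after 1×micro: 3 ⇒ (c0=10, c1=0, c2=3)
macro 3: S0 reads c2=3 → after 1×micro: 26; S1 reads c2=3 → after 2×micro: -2; S2 reads c1=0 → after 1×micro: 1 ⇒ (c0=26, c1=-2, c2=1)
macro 4: S0 reads c2=1 → after 1×micro: 54; S1 reads c2=1 → after 2×micro: 0; S2 reads c1=-2 → after 1×micro: 3 ⇒ (c0=54, c1=0, c2=3)
macro 5: S0 reads c2=3 → after 1×micro: 114; S1 reads c2=3 → after 2×micro: -2; S2 reads c1=0 → after 1×micro: 1 ⇒ (c0=114, c1=-2, c2=1)
macro 6: S0 reads c2=1 → after 1×micro: 230; S1 reads c2=1 → after 2×micro: 0; S2 reads c1=-2 → after 1×micro: 3 ⇒ (c0=230, c1=0, c2=3)
macro 7: S0 reads c2=3 → after 1×micro: 466; S1 reads c2=3 → after 2×micro: -2; S2 reads c1=0 → after 1×micro: 1 ⇒ (c0=466, c1=-2, c2=1)
macro 8: S0 reads c2=1 → after 1×micro: 934; S1 reads c2=1 → after 2×micro: 0; S2 reads c1=-2 → after 1×micro: 3 ⇒ (c0=934, c1=0, c2=3)

c0 at macro-step 4 = 54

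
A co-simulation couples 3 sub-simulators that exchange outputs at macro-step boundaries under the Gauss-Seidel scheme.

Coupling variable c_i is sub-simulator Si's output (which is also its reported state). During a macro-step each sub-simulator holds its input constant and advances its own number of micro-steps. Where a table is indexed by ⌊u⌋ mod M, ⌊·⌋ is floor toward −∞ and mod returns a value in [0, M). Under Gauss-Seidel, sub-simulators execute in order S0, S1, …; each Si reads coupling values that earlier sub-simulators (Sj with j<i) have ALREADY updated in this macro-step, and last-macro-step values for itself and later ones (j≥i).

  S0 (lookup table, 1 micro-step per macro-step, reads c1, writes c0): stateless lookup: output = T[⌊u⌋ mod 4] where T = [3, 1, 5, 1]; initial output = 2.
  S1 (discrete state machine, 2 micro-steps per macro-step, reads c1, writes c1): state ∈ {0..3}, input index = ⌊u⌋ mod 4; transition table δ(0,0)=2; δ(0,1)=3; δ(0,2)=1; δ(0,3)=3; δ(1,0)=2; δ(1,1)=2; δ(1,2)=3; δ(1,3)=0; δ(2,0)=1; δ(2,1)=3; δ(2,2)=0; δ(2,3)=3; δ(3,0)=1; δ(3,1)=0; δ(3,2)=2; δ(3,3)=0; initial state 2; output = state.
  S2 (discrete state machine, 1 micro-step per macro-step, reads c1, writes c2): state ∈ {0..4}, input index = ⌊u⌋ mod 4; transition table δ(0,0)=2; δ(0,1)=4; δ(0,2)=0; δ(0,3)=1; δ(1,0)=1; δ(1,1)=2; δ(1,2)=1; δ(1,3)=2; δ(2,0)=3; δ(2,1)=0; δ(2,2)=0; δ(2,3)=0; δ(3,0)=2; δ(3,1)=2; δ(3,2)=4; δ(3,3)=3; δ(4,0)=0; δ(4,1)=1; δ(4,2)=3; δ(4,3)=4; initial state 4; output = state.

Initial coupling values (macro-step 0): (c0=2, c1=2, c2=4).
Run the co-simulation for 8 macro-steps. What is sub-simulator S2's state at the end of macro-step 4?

macro 1: S0 reads c1=2 → after 1×micro: 5; S1 reads c1=2 → after 2×micro: 1; S2 reads c1=1 → after 1×micro: 1 ⇒ (c0=5, c1=1, c2=1)
macro 2: S0 reads c1=1 → after 1×micro: 1; S1 reads c1=1 → after 2×micro: 3; S2 reads c1=3 → after 1×micro: 2 ⇒ (c0=1, c1=3, c2=2)
macro 3: S0 reads c1=3 → after 1×micro: 1; S1 reads c1=3 → after 2×micro: 3; S2 reads c1=3 → after 1×micro: 0 ⇒ (c0=1, c1=3, c2=0)
macro 4: S0 reads c1=3 → after 1×micro: 1; S1 reads c1=3 → after 2×micro: 3; S2 reads c1=3 → after 1×micro: 1 ⇒ (c0=1, c1=3, c2=1)
macro 5: S0 reads c1=3 → after 1×micro: 1; S1 reads c1=3 → after 2×micro: 3; S2 reads c1=3 → after 1×micro: 2 ⇒ (c0=1, c1=3, c2=2)
macro 6: S0 reads c1=3 → after 1×micro: 1; S1 reads c1=3 → after 2×micro: 3; S2 reads c1=3 → after 1×micro: 0 ⇒ (c0=1, c1=3, c2=0)
macro 7: S0 reads c1=3 → after 1×micro: 1; S1 reads c1=3 → after 2×micro: 3; S2 reads c1=3 → after 1×micro: 1 ⇒ (c0=1, c1=3, c2=1)
macro 8: S0 reads c1=3 → after 1×micro: 1; S1 reads c1=3 → after 2×micro: 3; S2 reads c1=3 → after 1×micro: 2 ⇒ (c0=1, c1=3, c2=2)

S2 state at macro-step 4 = 1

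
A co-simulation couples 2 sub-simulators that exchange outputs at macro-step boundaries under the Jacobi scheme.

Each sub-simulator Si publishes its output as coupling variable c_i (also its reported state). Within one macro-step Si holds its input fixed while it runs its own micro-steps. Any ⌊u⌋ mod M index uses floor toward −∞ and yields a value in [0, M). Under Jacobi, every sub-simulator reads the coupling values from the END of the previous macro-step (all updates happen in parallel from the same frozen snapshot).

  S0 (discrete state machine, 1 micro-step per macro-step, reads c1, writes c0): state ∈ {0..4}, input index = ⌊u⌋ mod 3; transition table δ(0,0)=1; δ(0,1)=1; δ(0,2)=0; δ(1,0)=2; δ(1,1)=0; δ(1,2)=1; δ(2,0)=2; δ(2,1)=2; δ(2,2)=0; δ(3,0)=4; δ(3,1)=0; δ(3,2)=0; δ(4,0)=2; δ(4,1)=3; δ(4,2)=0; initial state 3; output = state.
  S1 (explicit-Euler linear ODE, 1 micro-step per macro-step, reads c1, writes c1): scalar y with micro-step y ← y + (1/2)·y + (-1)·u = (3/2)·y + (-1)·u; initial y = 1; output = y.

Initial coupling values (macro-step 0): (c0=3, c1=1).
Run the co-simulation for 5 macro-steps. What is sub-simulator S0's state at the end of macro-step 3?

S0 state at macro-step 3 = 2

macro 1: S0 reads c1=1 → after 1×micro: 0; S1 reads c1=1 → after 1×micro: 1/2 ⇒ (c0=0, c1=1/2)
macro 2: S0 reads c1=1/2 → after 1×micro: 1; S1 reads c1=1/2 → after 1×micro: 1/4 ⇒ (c0=1, c1=1/4)
macro 3: S0 reads c1=1/4 → after 1×micro: 2; S1 reads c1=1/4 → after 1×micro: 1/8 ⇒ (c0=2, c1=1/8)
macro 4: S0 reads c1=1/8 → after 1×micro: 2; S1 reads c1=1/8 → after 1×micro: 1/16 ⇒ (c0=2, c1=1/16)
macro 5: S0 reads c1=1/16 → after 1×micro: 2; S1 reads c1=1/16 → after 1×micro: 1/32 ⇒ (c0=2, c1=1/32)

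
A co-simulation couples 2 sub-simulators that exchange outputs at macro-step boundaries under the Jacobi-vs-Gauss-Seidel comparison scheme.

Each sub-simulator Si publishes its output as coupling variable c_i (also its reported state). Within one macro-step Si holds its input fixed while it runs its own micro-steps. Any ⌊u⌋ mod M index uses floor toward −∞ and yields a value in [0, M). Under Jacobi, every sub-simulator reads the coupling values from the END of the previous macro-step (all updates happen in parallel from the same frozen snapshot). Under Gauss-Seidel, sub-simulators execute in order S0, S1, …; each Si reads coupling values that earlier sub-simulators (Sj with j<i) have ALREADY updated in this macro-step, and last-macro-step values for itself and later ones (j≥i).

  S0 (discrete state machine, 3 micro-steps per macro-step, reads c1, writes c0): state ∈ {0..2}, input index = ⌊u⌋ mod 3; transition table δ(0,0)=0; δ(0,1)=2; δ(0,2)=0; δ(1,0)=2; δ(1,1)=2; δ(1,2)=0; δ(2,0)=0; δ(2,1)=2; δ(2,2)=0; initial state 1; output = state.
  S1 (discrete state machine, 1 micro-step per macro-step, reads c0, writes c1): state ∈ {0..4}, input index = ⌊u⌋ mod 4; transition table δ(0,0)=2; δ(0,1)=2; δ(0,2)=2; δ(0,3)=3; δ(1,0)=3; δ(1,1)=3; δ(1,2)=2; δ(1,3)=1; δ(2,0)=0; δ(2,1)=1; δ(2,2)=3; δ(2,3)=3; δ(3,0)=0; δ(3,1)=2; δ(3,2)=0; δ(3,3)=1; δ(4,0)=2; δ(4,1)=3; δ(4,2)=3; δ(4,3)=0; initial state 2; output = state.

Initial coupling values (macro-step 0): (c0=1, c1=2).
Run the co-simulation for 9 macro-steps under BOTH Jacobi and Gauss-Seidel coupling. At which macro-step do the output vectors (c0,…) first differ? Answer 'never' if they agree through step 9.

[Jacobi] macro 1: S0 reads c1=2 → after 3×micro: 0; S1 reads c0=1 → after 1×micro: 1 ⇒ (c0=0, c1=1)
[Jacobi] macro 2: S0 reads c1=1 → after 3×micro: 2; S1 reads c0=0 → after 1×micro: 3 ⇒ (c0=2, c1=3)
[Jacobi] macro 3: S0 reads c1=3 → after 3×micro: 0; S1 reads c0=2 → after 1×micro: 0 ⇒ (c0=0, c1=0)
[Jacobi] macro 4: S0 reads c1=0 → after 3×micro: 0; S1 reads c0=0 → after 1×micro: 2 ⇒ (c0=0, c1=2)
[Jacobi] macro 5: S0 reads c1=2 → after 3×micro: 0; S1 reads c0=0 → after 1×micro: 0 ⇒ (c0=0, c1=0)
[Jacobi] macro 6: S0 reads c1=0 → after 3×micro: 0; S1 reads c0=0 → after 1×micro: 2 ⇒ (c0=0, c1=2)
[Jacobi] macro 7: S0 reads c1=2 → after 3×micro: 0; S1 reads c0=0 → after 1×micro: 0 ⇒ (c0=0, c1=0)
[Jacobi] macro 8: S0 reads c1=0 → after 3×micro: 0; S1 reads c0=0 → after 1×micro: 2 ⇒ (c0=0, c1=2)
[Jacobi] macro 9: S0 reads c1=2 → after 3×micro: 0; S1 reads c0=0 → after 1×micro: 0 ⇒ (c0=0, c1=0)
[Gauss-Seidel] macro 1: S0 reads c1=2 → after 3×micro: 0; S1 reads c0=0 → after 1×micro: 0 ⇒ (c0=0, c1=0)
[Gauss-Seidel] macro 2: S0 reads c1=0 → after 3×micro: 0; S1 reads c0=0 → after 1×micro: 2 ⇒ (c0=0, c1=2)
[Gauss-Seidel] macro 3: S0 reads c1=2 → after 3×micro: 0; S1 reads c0=0 → after 1×micro: 0 ⇒ (c0=0, c1=0)
[Gauss-Seidel] macro 4: S0 reads c1=0 → after 3×micro: 0; S1 reads c0=0 → after 1×micro: 2 ⇒ (c0=0, c1=2)
[Gauss-Seidel] macro 5: S0 reads c1=2 → after 3×micro: 0; S1 reads c0=0 → after 1×micro: 0 ⇒ (c0=0, c1=0)
[Gauss-Seidel] macro 6: S0 reads c1=0 → after 3×micro: 0; S1 reads c0=0 → after 1×micro: 2 ⇒ (c0=0, c1=2)
[Gauss-Seidel] macro 7: S0 reads c1=2 → after 3×micro: 0; S1 reads c0=0 → after 1×micro: 0 ⇒ (c0=0, c1=0)
[Gauss-Seidel] macro 8: S0 reads c1=0 → after 3×micro: 0; S1 reads c0=0 → after 1×micro: 2 ⇒ (c0=0, c1=2)
[Gauss-Seidel] macro 9: S0 reads c1=2 → after 3×micro: 0; S1 reads c0=0 → after 1×micro: 0 ⇒ (c0=0, c1=0)

first divergence at macro-step: 1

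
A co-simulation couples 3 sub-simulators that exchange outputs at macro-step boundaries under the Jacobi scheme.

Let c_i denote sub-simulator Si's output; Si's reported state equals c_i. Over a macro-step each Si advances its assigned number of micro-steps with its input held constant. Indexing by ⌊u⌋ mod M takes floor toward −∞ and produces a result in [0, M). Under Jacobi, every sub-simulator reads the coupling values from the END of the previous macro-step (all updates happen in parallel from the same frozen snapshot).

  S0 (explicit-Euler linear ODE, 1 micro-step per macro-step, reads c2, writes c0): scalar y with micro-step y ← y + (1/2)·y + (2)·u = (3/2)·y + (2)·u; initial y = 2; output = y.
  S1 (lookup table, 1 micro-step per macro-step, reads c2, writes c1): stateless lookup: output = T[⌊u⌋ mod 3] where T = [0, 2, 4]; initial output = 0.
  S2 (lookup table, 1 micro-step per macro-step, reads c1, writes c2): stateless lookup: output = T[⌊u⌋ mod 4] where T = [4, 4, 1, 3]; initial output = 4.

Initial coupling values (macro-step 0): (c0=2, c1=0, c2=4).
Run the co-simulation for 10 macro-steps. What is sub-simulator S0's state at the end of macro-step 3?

macro 1: S0 reads c2=4 → after 1×micro: 11; S1 reads c2=4 → after 1×micro: 2; S2 reads c1=0 → after 1×micro: 4 ⇒ (c0=11, c1=2, c2=4)
macro 2: S0 reads c2=4 → after 1×micro: 49/2; S1 reads c2=4 → after 1×micro: 2; S2 reads c1=2 → after 1×micro: 1 ⇒ (c0=49/2, c1=2, c2=1)
macro 3: S0 reads c2=1 → after 1×micro: 155/4; S1 reads c2=1 → after 1×micro: 2; S2 reads c1=2 → after 1×micro: 1 ⇒ (c0=155/4, c1=2, c2=1)
macro 4: S0 reads c2=1 → after 1×micro: 481/8; S1 reads c2=1 → after 1×micro: 2; S2 reads c1=2 → after 1×micro: 1 ⇒ (c0=481/8, c1=2, c2=1)
macro 5: S0 reads c2=1 → after 1×micro: 1475/16; S1 reads c2=1 → after 1×micro: 2; S2 reads c1=2 → after 1×micro: 1 ⇒ (c0=1475/16, c1=2, c2=1)
macro 6: S0 reads c2=1 → after 1×micro: 4489/32; S1 reads c2=1 → after 1×micro: 2; S2 reads c1=2 → after 1×micro: 1 ⇒ (c0=4489/32, c1=2, c2=1)
macro 7: S0 reads c2=1 → after 1×micro: 13595/64; S1 reads c2=1 → after 1×micro: 2; S2 reads c1=2 → after 1×micro: 1 ⇒ (c0=13595/64, c1=2, c2=1)
macro 8: S0 reads c2=1 → after 1×micro: 41041/128; S1 reads c2=1 → after 1×micro: 2; S2 reads c1=2 → after 1×micro: 1 ⇒ (c0=41041/128, c1=2, c2=1)
macro 9: S0 reads c2=1 → after 1×micro: 123635/256; S1 reads c2=1 → after 1×micro: 2; S2 reads c1=2 → after 1×micro: 1 ⇒ (c0=123635/256, c1=2, c2=1)
macro 10: S0 reads c2=1 → after 1×micro: 371929/512; S1 reads c2=1 → after 1×micro: 2; S2 reads c1=2 → after 1×micro: 1 ⇒ (c0=371929/512, c1=2, c2=1)

S0 state at macro-step 3 = 155/4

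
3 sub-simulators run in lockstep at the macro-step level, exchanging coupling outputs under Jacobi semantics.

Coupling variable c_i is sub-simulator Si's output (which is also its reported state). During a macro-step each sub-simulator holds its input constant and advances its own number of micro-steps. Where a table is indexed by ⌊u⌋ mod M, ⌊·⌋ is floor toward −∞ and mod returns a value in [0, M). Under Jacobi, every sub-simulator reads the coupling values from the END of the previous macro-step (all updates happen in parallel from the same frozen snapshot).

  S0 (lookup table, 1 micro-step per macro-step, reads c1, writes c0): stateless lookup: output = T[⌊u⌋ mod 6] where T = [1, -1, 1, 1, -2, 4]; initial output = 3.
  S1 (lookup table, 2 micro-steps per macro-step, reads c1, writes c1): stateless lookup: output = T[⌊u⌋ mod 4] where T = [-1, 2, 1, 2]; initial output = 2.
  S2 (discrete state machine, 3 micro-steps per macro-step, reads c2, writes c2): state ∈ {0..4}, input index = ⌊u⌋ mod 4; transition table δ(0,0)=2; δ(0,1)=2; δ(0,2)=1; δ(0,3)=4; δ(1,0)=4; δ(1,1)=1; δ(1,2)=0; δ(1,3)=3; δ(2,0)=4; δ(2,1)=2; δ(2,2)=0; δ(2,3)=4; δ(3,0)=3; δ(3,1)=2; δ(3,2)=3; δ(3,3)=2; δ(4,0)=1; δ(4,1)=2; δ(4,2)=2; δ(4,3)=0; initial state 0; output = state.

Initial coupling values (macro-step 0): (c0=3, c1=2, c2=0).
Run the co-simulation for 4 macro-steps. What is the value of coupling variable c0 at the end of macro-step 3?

c0 at macro-step 3 = 1

macro 1: S0 reads c1=2 → after 1×micro: 1; S1 reads c1=2 → after 2×micro: 1; S2 reads c2=0 → after 3×micro: 1 ⇒ (c0=1, c1=1, c2=1)
macro 2: S0 reads c1=1 → after 1×micro: -1; S1 reads c1=1 → after 2×micro: 2; S2 reads c2=1 → after 3×micro: 1 ⇒ (c0=-1, c1=2, c2=1)
macro 3: S0 reads c1=2 → after 1×micro: 1; S1 reads c1=2 → after 2×micro: 1; S2 reads c2=1 → after 3×micro: 1 ⇒ (c0=1, c1=1, c2=1)
macro 4: S0 reads c1=1 → after 1×micro: -1; S1 reads c1=1 → after 2×micro: 2; S2 reads c2=1 → after 3×micro: 1 ⇒ (c0=-1, c1=2, c2=1)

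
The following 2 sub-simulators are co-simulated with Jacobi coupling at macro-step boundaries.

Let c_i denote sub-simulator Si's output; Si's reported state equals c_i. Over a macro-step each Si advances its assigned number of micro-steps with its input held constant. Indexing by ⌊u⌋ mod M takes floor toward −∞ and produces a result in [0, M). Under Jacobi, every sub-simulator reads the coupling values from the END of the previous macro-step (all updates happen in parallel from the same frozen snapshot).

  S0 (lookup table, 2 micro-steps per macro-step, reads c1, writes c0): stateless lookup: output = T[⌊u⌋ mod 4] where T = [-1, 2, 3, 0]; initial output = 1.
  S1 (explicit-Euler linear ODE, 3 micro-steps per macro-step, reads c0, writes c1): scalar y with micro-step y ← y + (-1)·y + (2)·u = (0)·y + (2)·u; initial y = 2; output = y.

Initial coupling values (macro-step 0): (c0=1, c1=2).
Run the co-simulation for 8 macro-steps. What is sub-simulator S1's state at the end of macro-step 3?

macro 1: S0 reads c1=2 → after 2×micro: 3; S1 reads c0=1 → after 3×micro: 2 ⇒ (c0=3, c1=2)
macro 2: S0 reads c1=2 → after 2×micro: 3; S1 reads c0=3 → after 3×micro: 6 ⇒ (c0=3, c1=6)
macro 3: S0 reads c1=6 → after 2×micro: 3; S1 reads c0=3 → after 3×micro: 6 ⇒ (c0=3, c1=6)
macro 4: S0 reads c1=6 → after 2×micro: 3; S1 reads c0=3 → after 3×micro: 6 ⇒ (c0=3, c1=6)
macro 5: S0 reads c1=6 → after 2×micro: 3; S1 reads c0=3 → after 3×micro: 6 ⇒ (c0=3, c1=6)
macro 6: S0 reads c1=6 → after 2×micro: 3; S1 reads c0=3 → after 3×micro: 6 ⇒ (c0=3, c1=6)
macro 7: S0 reads c1=6 → after 2×micro: 3; S1 reads c0=3 → after 3×micro: 6 ⇒ (c0=3, c1=6)
macro 8: S0 reads c1=6 → after 2×micro: 3; S1 reads c0=3 → after 3×micro: 6 ⇒ (c0=3, c1=6)

S1 state at macro-step 3 = 6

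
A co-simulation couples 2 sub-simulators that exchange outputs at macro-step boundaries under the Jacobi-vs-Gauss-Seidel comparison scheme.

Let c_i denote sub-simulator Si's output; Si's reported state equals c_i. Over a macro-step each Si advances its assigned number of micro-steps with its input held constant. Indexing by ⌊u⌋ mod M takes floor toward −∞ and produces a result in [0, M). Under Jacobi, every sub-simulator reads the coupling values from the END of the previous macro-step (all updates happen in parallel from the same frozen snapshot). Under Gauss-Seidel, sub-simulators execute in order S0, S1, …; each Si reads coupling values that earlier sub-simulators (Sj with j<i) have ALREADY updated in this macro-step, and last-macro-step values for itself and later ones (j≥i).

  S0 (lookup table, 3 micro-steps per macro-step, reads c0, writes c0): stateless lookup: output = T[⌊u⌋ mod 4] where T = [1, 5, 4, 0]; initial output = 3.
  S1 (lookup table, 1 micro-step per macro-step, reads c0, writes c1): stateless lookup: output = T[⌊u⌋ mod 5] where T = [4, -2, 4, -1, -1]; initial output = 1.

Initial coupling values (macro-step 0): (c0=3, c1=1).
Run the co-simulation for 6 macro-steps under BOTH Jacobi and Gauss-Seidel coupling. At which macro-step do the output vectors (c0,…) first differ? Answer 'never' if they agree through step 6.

[Jacobi] macro 1: S0 reads c0=3 → after 3×micro: 0; S1 reads c0=3 → after 1×micro: -1 ⇒ (c0=0, c1=-1)
[Jacobi] macro 2: S0 reads c0=0 → after 3×micro: 1; S1 reads c0=0 → after 1×micro: 4 ⇒ (c0=1, c1=4)
[Jacobi] macro 3: S0 reads c0=1 → after 3×micro: 5; S1 reads c0=1 → after 1×micro: -2 ⇒ (c0=5, c1=-2)
[Jacobi] macro 4: S0 reads c0=5 → after 3×micro: 5; S1 reads c0=5 → after 1×micro: 4 ⇒ (c0=5, c1=4)
[Jacobi] macro 5: S0 reads c0=5 → after 3×micro: 5; S1 reads c0=5 → after 1×micro: 4 ⇒ (c0=5, c1=4)
[Jacobi] macro 6: S0 reads c0=5 → after 3×micro: 5; S1 reads c0=5 → after 1×micro: 4 ⇒ (c0=5, c1=4)
[Gauss-Seidel] macro 1: S0 reads c0=3 → after 3×micro: 0; S1 reads c0=0 → after 1×micro: 4 ⇒ (c0=0, c1=4)
[Gauss-Seidel] macro 2: S0 reads c0=0 → after 3×micro: 1; S1 reads c0=1 → after 1×micro: -2 ⇒ (c0=1, c1=-2)
[Gauss-Seidel] macro 3: S0 reads c0=1 → after 3×micro: 5; S1 reads c0=5 → after 1×micro: 4 ⇒ (c0=5, c1=4)
[Gauss-Seidel] macro 4: S0 reads c0=5 → after 3×micro: 5; S1 reads c0=5 → after 1×micro: 4 ⇒ (c0=5, c1=4)
[Gauss-Seidel] macro 5: S0 reads c0=5 → after 3×micro: 5; S1 reads c0=5 → after 1×micro: 4 ⇒ (c0=5, c1=4)
[Gauss-Seidel] macro 6: S0 reads c0=5 → after 3×micro: 5; S1 reads c0=5 → after 1×micro: 4 ⇒ (c0=5, c1=4)

first divergence at macro-step: 1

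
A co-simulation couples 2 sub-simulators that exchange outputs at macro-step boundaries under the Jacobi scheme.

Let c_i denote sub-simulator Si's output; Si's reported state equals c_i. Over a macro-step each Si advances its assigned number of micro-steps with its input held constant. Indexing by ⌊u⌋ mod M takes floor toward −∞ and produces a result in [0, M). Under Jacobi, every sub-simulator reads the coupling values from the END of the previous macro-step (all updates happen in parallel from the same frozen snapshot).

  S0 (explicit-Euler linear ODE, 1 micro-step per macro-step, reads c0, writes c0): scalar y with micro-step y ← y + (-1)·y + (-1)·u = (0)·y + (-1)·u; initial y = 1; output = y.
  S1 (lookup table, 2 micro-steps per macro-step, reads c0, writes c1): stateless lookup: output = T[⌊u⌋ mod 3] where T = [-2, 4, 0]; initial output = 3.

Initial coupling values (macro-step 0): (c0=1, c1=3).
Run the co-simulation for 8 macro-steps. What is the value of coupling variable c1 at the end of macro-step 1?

c1 at macro-step 1 = 4

macro 1: S0 reads c0=1 → after 1×micro: -1; S1 reads c0=1 → after 2×micro: 4 ⇒ (c0=-1, c1=4)
macro 2: S0 reads c0=-1 → after 1×micro: 1; S1 reads c0=-1 → after 2×micro: 0 ⇒ (c0=1, c1=0)
macro 3: S0 reads c0=1 → after 1×micro: -1; S1 reads c0=1 → after 2×micro: 4 ⇒ (c0=-1, c1=4)
macro 4: S0 reads c0=-1 → after 1×micro: 1; S1 reads c0=-1 → after 2×micro: 0 ⇒ (c0=1, c1=0)
macro 5: S0 reads c0=1 → after 1×micro: -1; S1 reads c0=1 → after 2×micro: 4 ⇒ (c0=-1, c1=4)
macro 6: S0 reads c0=-1 → after 1×micro: 1; S1 reads c0=-1 → after 2×micro: 0 ⇒ (c0=1, c1=0)
macro 7: S0 reads c0=1 → after 1×micro: -1; S1 reads c0=1 → after 2×micro: 4 ⇒ (c0=-1, c1=4)
macro 8: S0 reads c0=-1 → after 1×micro: 1; S1 reads c0=-1 → after 2×micro: 0 ⇒ (c0=1, c1=0)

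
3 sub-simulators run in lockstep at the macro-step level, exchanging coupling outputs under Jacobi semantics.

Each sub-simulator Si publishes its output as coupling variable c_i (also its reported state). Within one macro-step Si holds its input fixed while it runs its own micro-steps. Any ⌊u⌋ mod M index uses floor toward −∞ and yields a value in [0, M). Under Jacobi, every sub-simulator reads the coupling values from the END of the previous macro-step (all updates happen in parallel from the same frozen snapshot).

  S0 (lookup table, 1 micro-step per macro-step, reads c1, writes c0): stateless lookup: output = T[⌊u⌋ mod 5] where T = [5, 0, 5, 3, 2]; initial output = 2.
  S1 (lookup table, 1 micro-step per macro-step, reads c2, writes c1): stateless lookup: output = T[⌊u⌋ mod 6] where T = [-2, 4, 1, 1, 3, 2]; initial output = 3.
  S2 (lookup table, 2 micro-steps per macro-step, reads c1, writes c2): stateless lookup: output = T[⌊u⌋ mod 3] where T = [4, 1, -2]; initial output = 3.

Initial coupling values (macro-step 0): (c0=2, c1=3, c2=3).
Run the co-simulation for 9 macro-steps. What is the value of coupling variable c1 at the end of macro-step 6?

c1 at macro-step 6 = 3

macro 1: S0 reads c1=3 → after 1×micro: 3; S1 reads c2=3 → after 1×micro: 1; S2 reads c1=3 → after 2×micro: 4 ⇒ (c0=3, c1=1, c2=4)
macro 2: S0 reads c1=1 → after 1×micro: 0; S1 reads c2=4 → after 1×micro: 3; S2 reads c1=1 → after 2×micro: 1 ⇒ (c0=0, c1=3, c2=1)
macro 3: S0 reads c1=3 → after 1×micro: 3; S1 reads c2=1 → after 1×micro: 4; S2 reads c1=3 → after 2×micro: 4 ⇒ (c0=3, c1=4, c2=4)
macro 4: S0 reads c1=4 → after 1×micro: 2; S1 reads c2=4 → after 1×micro: 3; S2 reads c1=4 → after 2×micro: 1 ⇒ (c0=2, c1=3, c2=1)
macro 5: S0 reads c1=3 → after 1×micro: 3; S1 reads c2=1 → after 1×micro: 4; S2 reads c1=3 → after 2×micro: 4 ⇒ (c0=3, c1=4, c2=4)
macro 6: S0 reads c1=4 → after 1×micro: 2; S1 reads c2=4 → after 1×micro: 3; S2 reads c1=4 → after 2×micro: 1 ⇒ (c0=2, c1=3, c2=1)
macro 7: S0 reads c1=3 → after 1×micro: 3; S1 reads c2=1 → after 1×micro: 4; S2 reads c1=3 → after 2×micro: 4 ⇒ (c0=3, c1=4, c2=4)
macro 8: S0 reads c1=4 → after 1×micro: 2; S1 reads c2=4 → after 1×micro: 3; S2 reads c1=4 → after 2×micro: 1 ⇒ (c0=2, c1=3, c2=1)
macro 9: S0 reads c1=3 → after 1×micro: 3; S1 reads c2=1 → after 1×micro: 4; S2 reads c1=3 → after 2×micro: 4 ⇒ (c0=3, c1=4, c2=4)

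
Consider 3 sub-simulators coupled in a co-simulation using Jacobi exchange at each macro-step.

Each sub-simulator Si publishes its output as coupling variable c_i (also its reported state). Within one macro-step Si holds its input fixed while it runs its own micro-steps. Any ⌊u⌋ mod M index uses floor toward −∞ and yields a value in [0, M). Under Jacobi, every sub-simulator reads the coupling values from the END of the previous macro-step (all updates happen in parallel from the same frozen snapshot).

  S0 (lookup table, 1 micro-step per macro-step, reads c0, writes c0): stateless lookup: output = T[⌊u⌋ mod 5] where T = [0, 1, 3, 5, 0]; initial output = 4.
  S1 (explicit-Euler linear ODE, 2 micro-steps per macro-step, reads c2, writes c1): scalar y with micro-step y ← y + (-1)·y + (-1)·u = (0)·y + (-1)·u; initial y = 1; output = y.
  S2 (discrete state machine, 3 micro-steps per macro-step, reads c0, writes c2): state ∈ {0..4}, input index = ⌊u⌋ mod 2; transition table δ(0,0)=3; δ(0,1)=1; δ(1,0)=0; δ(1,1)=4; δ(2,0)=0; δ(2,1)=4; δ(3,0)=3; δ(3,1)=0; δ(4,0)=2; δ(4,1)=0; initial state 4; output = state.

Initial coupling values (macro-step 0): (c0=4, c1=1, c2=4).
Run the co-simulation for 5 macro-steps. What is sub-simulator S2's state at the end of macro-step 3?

S2 state at macro-step 3 = 3

macro 1: S0 reads c0=4 → after 1×micro: 0; S1 reads c2=4 → after 2×micro: -4; S2 reads c0=4 → after 3×micro: 3 ⇒ (c0=0, c1=-4, c2=3)
macro 2: S0 reads c0=0 → after 1×micro: 0; S1 reads c2=3 → after 2×micro: -3; S2 reads c0=0 → after 3×micro: 3 ⇒ (c0=0, c1=-3, c2=3)
macro 3: S0 reads c0=0 → after 1×micro: 0; S1 reads c2=3 → after 2×micro: -3; S2 reads c0=0 → after 3×micro: 3 ⇒ (c0=0, c1=-3, c2=3)
macro 4: S0 reads c0=0 → after 1×micro: 0; S1 reads c2=3 → after 2×micro: -3; S2 reads c0=0 → after 3×micro: 3 ⇒ (c0=0, c1=-3, c2=3)
macro 5: S0 reads c0=0 → after 1×micro: 0; S1 reads c2=3 → after 2×micro: -3; S2 reads c0=0 → after 3×micro: 3 ⇒ (c0=0, c1=-3, c2=3)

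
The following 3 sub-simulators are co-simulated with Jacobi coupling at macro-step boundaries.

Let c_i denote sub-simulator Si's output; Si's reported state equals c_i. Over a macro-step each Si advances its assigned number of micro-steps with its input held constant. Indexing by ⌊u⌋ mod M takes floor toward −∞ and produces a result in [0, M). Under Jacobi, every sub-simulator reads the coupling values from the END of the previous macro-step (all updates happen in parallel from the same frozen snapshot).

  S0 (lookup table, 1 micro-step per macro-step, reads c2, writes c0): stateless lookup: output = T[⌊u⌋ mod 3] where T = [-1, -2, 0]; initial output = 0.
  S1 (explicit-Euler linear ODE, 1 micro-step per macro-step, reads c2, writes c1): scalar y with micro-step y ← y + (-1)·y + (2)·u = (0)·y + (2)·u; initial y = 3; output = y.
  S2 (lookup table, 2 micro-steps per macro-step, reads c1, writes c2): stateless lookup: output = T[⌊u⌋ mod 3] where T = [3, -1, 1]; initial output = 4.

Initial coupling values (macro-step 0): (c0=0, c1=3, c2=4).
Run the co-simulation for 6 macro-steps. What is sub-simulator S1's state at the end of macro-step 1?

S1 state at macro-step 1 = 8

macro 1: S0 reads c2=4 → after 1×micro: -2; S1 reads c2=4 → after 1×micro: 8; S2 reads c1=3 → after 2×micro: 3 ⇒ (c0=-2, c1=8, c2=3)
macro 2: S0 reads c2=3 → after 1×micro: -1; S1 reads c2=3 → after 1×micro: 6; S2 reads c1=8 → after 2×micro: 1 ⇒ (c0=-1, c1=6, c2=1)
macro 3: S0 reads c2=1 → after 1×micro: -2; S1 reads c2=1 → after 1×micro: 2; S2 reads c1=6 → after 2×micro: 3 ⇒ (c0=-2, c1=2, c2=3)
macro 4: S0 reads c2=3 → after 1×micro: -1; S1 reads c2=3 → after 1×micro: 6; S2 reads c1=2 → after 2×micro: 1 ⇒ (c0=-1, c1=6, c2=1)
macro 5: S0 reads c2=1 → after 1×micro: -2; S1 reads c2=1 → after 1×micro: 2; S2 reads c1=6 → after 2×micro: 3 ⇒ (c0=-2, c1=2, c2=3)
macro 6: S0 reads c2=3 → after 1×micro: -1; S1 reads c2=3 → after 1×micro: 6; S2 reads c1=2 → after 2×micro: 1 ⇒ (c0=-1, c1=6, c2=1)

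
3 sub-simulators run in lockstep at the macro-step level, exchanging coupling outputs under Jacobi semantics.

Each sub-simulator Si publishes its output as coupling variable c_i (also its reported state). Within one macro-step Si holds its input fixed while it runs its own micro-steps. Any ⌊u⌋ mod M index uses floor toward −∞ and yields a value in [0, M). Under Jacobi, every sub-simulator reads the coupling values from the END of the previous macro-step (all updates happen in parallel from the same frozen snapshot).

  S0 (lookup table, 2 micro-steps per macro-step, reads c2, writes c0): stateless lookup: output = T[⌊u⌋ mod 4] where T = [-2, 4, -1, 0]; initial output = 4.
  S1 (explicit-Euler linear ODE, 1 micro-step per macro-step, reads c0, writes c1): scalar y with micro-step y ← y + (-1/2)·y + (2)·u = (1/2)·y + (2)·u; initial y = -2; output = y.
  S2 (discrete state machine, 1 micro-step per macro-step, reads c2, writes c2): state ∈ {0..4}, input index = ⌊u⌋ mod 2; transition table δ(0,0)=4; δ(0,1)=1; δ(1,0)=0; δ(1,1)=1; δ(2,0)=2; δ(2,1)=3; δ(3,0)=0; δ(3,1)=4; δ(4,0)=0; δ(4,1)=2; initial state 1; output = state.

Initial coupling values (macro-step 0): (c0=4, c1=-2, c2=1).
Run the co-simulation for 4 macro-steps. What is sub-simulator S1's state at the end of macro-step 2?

S1 state at macro-step 2 = 23/2

macro 1: S0 reads c2=1 → after 2×micro: 4; S1 reads c0=4 → after 1×micro: 7; S2 reads c2=1 → after 1×micro: 1 ⇒ (c0=4, c1=7, c2=1)
macro 2: S0 reads c2=1 → after 2×micro: 4; S1 reads c0=4 → after 1×micro: 23/2; S2 reads c2=1 → after 1×micro: 1 ⇒ (c0=4, c1=23/2, c2=1)
macro 3: S0 reads c2=1 → after 2×micro: 4; S1 reads c0=4 → after 1×micro: 55/4; S2 reads c2=1 → after 1×micro: 1 ⇒ (c0=4, c1=55/4, c2=1)
macro 4: S0 reads c2=1 → after 2×micro: 4; S1 reads c0=4 → after 1×micro: 119/8; S2 reads c2=1 → after 1×micro: 1 ⇒ (c0=4, c1=119/8, c2=1)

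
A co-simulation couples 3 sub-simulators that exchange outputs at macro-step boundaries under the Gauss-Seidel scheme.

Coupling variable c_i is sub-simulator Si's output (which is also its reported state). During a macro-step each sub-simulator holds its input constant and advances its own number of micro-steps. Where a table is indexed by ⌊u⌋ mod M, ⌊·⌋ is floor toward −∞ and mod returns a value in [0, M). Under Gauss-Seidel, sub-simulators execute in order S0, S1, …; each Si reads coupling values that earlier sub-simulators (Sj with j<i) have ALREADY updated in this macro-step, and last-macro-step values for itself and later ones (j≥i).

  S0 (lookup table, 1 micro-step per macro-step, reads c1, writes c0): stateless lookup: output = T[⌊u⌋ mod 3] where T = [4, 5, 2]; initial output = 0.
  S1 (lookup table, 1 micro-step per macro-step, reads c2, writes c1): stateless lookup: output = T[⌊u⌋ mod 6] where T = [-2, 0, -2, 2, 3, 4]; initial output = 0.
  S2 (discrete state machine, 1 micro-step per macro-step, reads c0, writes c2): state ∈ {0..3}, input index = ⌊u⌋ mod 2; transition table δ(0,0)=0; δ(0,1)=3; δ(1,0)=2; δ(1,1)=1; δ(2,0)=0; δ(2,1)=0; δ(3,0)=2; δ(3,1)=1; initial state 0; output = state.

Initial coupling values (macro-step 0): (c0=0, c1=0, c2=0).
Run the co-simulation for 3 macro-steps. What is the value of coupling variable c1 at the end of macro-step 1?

c1 at macro-step 1 = -2

macro 1: S0 reads c1=0 → after 1×micro: 4; S1 reads c2=0 → after 1×micro: -2; S2 reads c0=4 → after 1×micro: 0 ⇒ (c0=4, c1=-2, c2=0)
macro 2: S0 reads c1=-2 → after 1×micro: 5; S1 reads c2=0 → after 1×micro: -2; S2 reads c0=5 → after 1×micro: 3 ⇒ (c0=5, c1=-2, c2=3)
macro 3: S0 reads c1=-2 → after 1×micro: 5; S1 reads c2=3 → after 1×micro: 2; S2 reads c0=5 → after 1×micro: 1 ⇒ (c0=5, c1=2, c2=1)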